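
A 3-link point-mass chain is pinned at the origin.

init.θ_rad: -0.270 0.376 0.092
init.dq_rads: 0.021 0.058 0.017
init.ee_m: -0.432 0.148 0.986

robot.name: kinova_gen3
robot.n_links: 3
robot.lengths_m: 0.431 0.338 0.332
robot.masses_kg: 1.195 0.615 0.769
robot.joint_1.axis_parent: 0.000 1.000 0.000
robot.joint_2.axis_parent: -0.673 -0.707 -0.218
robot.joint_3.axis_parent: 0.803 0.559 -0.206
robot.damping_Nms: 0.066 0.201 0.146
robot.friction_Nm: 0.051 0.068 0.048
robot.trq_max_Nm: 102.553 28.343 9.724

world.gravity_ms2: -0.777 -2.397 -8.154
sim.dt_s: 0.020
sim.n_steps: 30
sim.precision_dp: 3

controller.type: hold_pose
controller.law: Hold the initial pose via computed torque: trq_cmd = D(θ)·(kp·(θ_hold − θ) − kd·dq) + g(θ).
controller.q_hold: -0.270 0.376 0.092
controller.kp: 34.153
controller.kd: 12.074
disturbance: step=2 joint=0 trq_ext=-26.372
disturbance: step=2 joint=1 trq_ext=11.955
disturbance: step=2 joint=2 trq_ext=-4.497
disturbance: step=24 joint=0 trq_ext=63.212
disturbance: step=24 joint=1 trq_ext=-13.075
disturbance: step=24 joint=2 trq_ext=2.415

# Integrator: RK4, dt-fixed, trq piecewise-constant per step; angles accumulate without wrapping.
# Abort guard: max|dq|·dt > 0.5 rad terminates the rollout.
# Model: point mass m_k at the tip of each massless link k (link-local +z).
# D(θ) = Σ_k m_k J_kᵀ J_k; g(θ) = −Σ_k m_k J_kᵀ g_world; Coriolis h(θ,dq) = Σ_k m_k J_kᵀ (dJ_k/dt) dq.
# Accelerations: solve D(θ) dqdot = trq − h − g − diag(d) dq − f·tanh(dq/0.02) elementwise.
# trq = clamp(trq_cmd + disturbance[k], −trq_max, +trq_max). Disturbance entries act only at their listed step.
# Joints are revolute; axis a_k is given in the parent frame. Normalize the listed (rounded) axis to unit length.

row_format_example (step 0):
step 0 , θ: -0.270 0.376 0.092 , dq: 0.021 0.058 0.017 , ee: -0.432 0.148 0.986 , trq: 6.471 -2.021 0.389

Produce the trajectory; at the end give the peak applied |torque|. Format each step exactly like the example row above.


step 1 , θ: -0.270 0.377 0.092 , dq: 0.012 0.027 -0.014 , ee: -0.432 0.148 0.986 , trq: 6.491 -1.987 0.377
step 2 , θ: -0.270 0.377 0.091 , dq: 0.007 0.016 -0.009 , ee: -0.432 0.148 0.986 , trq: -19.867 9.998 -4.135
step 3 , θ: -0.272 0.378 0.086 , dq: -0.297 0.046 -0.532 , ee: -0.436 0.150 0.984 , trq: 13.095 -4.917 1.466
step 4 , θ: -0.278 0.379 0.077 , dq: -0.220 0.071 -0.307 , ee: -0.442 0.153 0.980 , trq: 11.906 -4.347 1.246
step 5 , θ: -0.281 0.380 0.073 , dq: -0.160 0.074 -0.164 , ee: -0.447 0.155 0.977 , trq: 10.921 -3.876 1.067
step 6 , θ: -0.284 0.382 0.070 , dq: -0.112 0.066 -0.073 , ee: -0.450 0.156 0.975 , trq: 10.105 -3.488 0.921
step 7 , θ: -0.286 0.383 0.070 , dq: -0.075 0.051 -0.019 , ee: -0.453 0.157 0.974 , trq: 9.430 -3.169 0.803
step 8 , θ: -0.287 0.384 0.069 , dq: -0.048 0.021 -0.017 , ee: -0.454 0.158 0.973 , trq: 8.873 -2.907 0.712
step 9 , θ: -0.288 0.384 0.069 , dq: -0.026 0.003 -0.010 , ee: -0.455 0.158 0.973 , trq: 8.415 -2.698 0.640
step 10 , θ: -0.288 0.384 0.070 , dq: -0.007 -0.005 0.004 , ee: -0.455 0.158 0.973 , trq: 8.042 -2.536 0.583
step 11 , θ: -0.288 0.384 0.070 , dq: 0.007 -0.015 0.004 , ee: -0.455 0.158 0.973 , trq: 7.743 -2.410 0.540
step 12 , θ: -0.288 0.384 0.070 , dq: 0.017 -0.019 0.009 , ee: -0.455 0.157 0.973 , trq: 7.504 -2.310 0.505
step 13 , θ: -0.287 0.383 0.071 , dq: 0.025 -0.022 0.012 , ee: -0.454 0.157 0.973 , trq: 7.312 -2.232 0.479
step 14 , θ: -0.287 0.383 0.071 , dq: 0.031 -0.023 0.013 , ee: -0.453 0.157 0.974 , trq: 7.156 -2.170 0.458
step 15 , θ: -0.286 0.383 0.071 , dq: 0.035 -0.024 0.014 , ee: -0.453 0.157 0.974 , trq: 7.029 -2.121 0.442
step 16 , θ: -0.286 0.382 0.071 , dq: 0.037 -0.024 0.015 , ee: -0.452 0.156 0.975 , trq: 6.926 -2.081 0.428
step 17 , θ: -0.285 0.382 0.072 , dq: 0.039 -0.024 0.015 , ee: -0.451 0.156 0.975 , trq: 6.843 -2.049 0.418
step 18 , θ: -0.284 0.381 0.072 , dq: 0.039 -0.023 0.015 , ee: -0.450 0.156 0.976 , trq: 6.776 -2.023 0.409
step 19 , θ: -0.283 0.381 0.072 , dq: 0.039 -0.022 0.015 , ee: -0.449 0.155 0.976 , trq: 6.723 -2.003 0.402
step 20 , θ: -0.282 0.380 0.073 , dq: 0.039 -0.022 0.015 , ee: -0.448 0.155 0.977 , trq: 6.680 -1.986 0.396
step 21 , θ: -0.282 0.380 0.073 , dq: 0.038 -0.021 0.015 , ee: -0.447 0.155 0.977 , trq: 6.646 -1.973 0.392
step 22 , θ: -0.281 0.379 0.073 , dq: 0.036 -0.020 0.015 , ee: -0.446 0.155 0.978 , trq: 6.619 -1.962 0.388
step 23 , θ: -0.280 0.379 0.073 , dq: 0.035 -0.018 0.015 , ee: -0.445 0.154 0.978 , trq: 6.599 -1.954 0.384
step 24 , θ: -0.280 0.379 0.074 , dq: 0.033 -0.017 0.016 , ee: -0.444 0.154 0.979 , trq: 69.794 -15.022 2.797
step 25 , θ: -0.268 0.384 0.073 , dq: 1.069 0.489 -0.078 , ee: -0.435 0.156 0.982 , trq: -9.250 1.355 -0.236
step 26 , θ: -0.250 0.392 0.071 , dq: 0.802 0.324 -0.089 , ee: -0.420 0.161 0.987 , trq: -6.452 0.802 -0.142
step 27 , θ: -0.236 0.397 0.070 , dq: 0.589 0.212 -0.069 , ee: -0.408 0.164 0.991 , trq: -4.130 0.332 -0.062
step 28 , θ: -0.226 0.400 0.069 , dq: 0.420 0.134 -0.039 , ee: -0.399 0.165 0.994 , trq: -2.204 -0.065 0.007
step 29 , θ: -0.219 0.402 0.068 , dq: 0.285 0.073 -0.018 , ee: -0.393 0.167 0.996 , trq: -0.609 -0.397 0.065
step 30 , θ: -0.214 0.403 0.068 , dq: 0.177 0.023 -0.011 , ee: -0.389 0.167 0.997
max |trq| (N·m): 69.794


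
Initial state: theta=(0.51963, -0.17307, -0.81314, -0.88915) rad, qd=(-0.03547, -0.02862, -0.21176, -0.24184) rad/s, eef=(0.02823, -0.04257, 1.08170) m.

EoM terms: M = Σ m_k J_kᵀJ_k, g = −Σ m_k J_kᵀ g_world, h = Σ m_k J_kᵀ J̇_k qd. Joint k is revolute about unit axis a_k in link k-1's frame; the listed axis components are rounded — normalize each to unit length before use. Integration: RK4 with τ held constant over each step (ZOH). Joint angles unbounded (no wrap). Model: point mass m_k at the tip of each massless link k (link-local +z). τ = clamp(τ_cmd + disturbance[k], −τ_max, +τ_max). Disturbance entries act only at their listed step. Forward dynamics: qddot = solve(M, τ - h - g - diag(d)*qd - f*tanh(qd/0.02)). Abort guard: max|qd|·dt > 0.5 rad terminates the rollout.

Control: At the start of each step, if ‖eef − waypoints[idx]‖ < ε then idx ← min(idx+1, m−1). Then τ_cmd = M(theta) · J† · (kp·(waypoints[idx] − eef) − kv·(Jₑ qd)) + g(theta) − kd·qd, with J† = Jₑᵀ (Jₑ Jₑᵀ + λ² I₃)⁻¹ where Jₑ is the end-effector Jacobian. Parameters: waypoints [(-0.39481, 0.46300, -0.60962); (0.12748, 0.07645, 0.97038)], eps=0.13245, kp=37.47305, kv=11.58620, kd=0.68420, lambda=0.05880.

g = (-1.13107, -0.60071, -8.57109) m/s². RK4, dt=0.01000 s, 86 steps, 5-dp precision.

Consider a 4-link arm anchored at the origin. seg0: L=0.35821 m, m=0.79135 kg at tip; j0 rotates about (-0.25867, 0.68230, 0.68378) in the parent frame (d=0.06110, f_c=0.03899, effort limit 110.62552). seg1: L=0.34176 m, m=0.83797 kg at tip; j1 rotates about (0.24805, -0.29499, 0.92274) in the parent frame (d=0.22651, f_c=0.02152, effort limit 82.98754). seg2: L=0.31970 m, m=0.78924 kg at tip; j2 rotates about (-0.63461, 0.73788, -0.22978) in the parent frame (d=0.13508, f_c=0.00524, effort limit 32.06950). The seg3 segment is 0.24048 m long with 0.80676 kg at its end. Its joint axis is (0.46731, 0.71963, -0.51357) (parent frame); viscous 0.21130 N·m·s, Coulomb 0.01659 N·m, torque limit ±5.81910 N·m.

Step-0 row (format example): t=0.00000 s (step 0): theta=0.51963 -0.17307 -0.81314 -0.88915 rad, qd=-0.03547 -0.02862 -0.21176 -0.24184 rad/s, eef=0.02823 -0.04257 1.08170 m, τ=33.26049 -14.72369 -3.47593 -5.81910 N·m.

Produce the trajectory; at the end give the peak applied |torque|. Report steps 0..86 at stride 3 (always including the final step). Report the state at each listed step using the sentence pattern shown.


t=0.03000 s (step 3): theta=0.54411 -0.22493 -0.89395 -0.91540 rad, qd=1.50324 -2.54044 -3.96151 -2.92816 rad/s, eef=0.02120 -0.03769 1.05814 m, τ=18.85780 -8.85673 -0.73579 -3.84907 N·m.
t=0.06000 s (step 6): theta=0.60136 -0.31899 -1.04186 -1.01616 rad, qd=2.20790 -3.56549 -5.65136 -3.61512 rad/s, eef=0.01101 -0.02154 1.00155 m, τ=5.68677 -5.07576 -0.34067 -2.08386 N·m.
t=0.09000 s (step 9): theta=0.67077 -0.43251 -1.22195 -1.12460 rad, qd=2.35283 -3.95946 -6.24867 -3.55712 rad/s, eef=0.00158 0.00126 0.92698 m, τ=-3.17218 -2.62120 0.04129 -0.95503 N·m.
t=0.12000 s (step 12): theta=0.73874 -0.55528 -1.41196 -1.22704 rad, qd=2.13202 -4.23274 -6.37873 -3.25287 rad/s, eef=-0.00723 0.02762 0.84239 m, τ=-8.58905 -0.80317 0.93507 -0.03881 N·m.
t=0.15000 s (step 15): theta=0.79582 -0.68723 -1.60251 -1.31891 rad, qd=1.63376 -4.59445 -6.31199 -2.85858 rad/s, eef=-0.01586 0.05525 0.75296 m, τ=-12.02354 0.72647 2.18688 0.70701 N·m.
t=0.18000 s (step 18): theta=0.83409 -0.83277 -1.78952 -1.39819 rad, qd=0.87578 -5.15622 -6.15220 -2.40935 rad/s, eef=-0.02392 0.08224 0.66248 m, τ=-14.76940 2.12253 3.54826 1.25915 N·m.
t=0.21000 s (step 21): theta=0.84546 -0.99920 -1.97053 -1.46335 rad, qd=-0.16435 -5.99658 -5.90709 -1.91584 rad/s, eef=-0.02996 0.10655 0.57433 m, τ=-18.01738 3.41395 4.82387 1.62347 N·m.
t=0.24000 s (step 24): theta=0.82110 -1.19520 -2.14200 -1.51360 rad, qd=-1.50549 -7.11257 -5.49206 -1.43051 rad/s, eef=-0.03184 0.12543 0.49263 m, τ=-22.81261 4.36742 5.87202 1.87322 N·m.
t=0.27000 s (step 27): theta=0.75236 -1.42679 -2.29666 -1.55060 rad, qd=-3.09617 -8.30836 -4.75910 -1.04872 rad/s, eef=-0.02841 0.13516 0.42331 m, τ=-27.19643 3.94521 6.54054 2.11136 N·m.
t=0.30000 s (step 30): theta=0.63669 -1.69178 -2.42461 -1.57540 rad, qd=-4.50728 -9.26743 -3.73419 -0.56121 rad/s, eef=-0.02278 0.13336 0.37295 m, τ=-17.71097 0.94446 6.74353 2.17657 N·m.
t=0.33000 s (step 33): theta=0.49685 -1.97483 -2.52158 -1.57777 rad, qd=-4.53128 -9.37307 -2.74825 0.42772 rad/s, eef=-0.02133 0.12416 0.34280 m, τ=6.05362 -0.76790 6.64240 1.81141 N·m.
t=0.36000 s (step 36): theta=0.38042 -2.23947 -2.59247 -1.54988 rad, qd=-3.12564 -8.10660 -2.02191 1.35394 rad/s, eef=-0.02486 0.11637 0.32618 m, τ=16.51539 0.21842 5.94114 1.32866 N·m.
t=0.39000 s (step 39): theta=0.31075 -2.45554 -2.64525 -1.50188 rad, qd=-1.56749 -6.30807 -1.52928 1.77388 rad/s, eef=-0.02914 0.11406 0.31621 m, τ=15.00197 0.82403 4.83548 0.97910 N·m.
t=0.42000 s (step 42): theta=0.28141 -2.62095 -2.68532 -1.44753 rad, qd=-0.48125 -4.79926 -1.15158 1.80617 rad/s, eef=-0.03160 0.11641 0.30970 m, τ=7.99985 0.56277 3.63732 0.80381 N·m.
t=0.45000 s (step 45): theta=0.27484 -2.74901 -2.71435 -1.39571 rad, qd=-0.06193 -3.81603 -0.78121 1.63305 rad/s, eef=-0.03190 0.12198 0.30526 m, τ=-1.03063 -0.09581 2.26074 0.73557 N·m.
t=0.48000 s (step 48): theta=0.27120 -2.85458 -2.73234 -1.34952 rad, qd=-0.25034 -3.27272 -0.42722 1.46339 rad/s, eef=-0.03054 0.13001 0.30194 m, τ=-6.60644 -0.53231 0.96646 0.61319 N·m.
t=0.51000 s (step 51): theta=0.25785 -2.94807 -2.74144 -1.30640 rad, qd=-0.62045 -2.97657 -0.20797 1.43087 rad/s, eef=-0.02799 0.13969 0.29907 m, τ=-3.42538 -0.16016 0.48156 0.35725 N·m.
t=0.54000 s (step 54): theta=0.23909 -3.03320 -2.74720 -1.26320 rad, qd=-0.51092 -2.68172 -0.20817 1.43549 rad/s, eef=-0.02439 0.14957 0.29638 m, τ=9.12937 1.14433 1.37407 0.11822 N·m.
t=0.57000 s (step 57): theta=0.23752 -3.10709 -2.75584 -1.22200 rad, qd=0.55406 -2.21941 -0.38204 1.27291 rad/s, eef=-0.01987 0.15816 0.29368 m, τ=23.40387 2.57982 3.22160 0.12952 N·m.
t=0.60000 s (step 60): theta=0.28075 -3.16544 -2.77047 -1.18835 rad, qd=2.39653 -1.68022 -0.58182 0.95681 rad/s, eef=-0.01466 0.16528 0.29044 m, τ=28.39222 2.96989 4.70679 0.40102 N·m.
t=0.63000 s (step 63): theta=0.38151 -3.20862 -2.78870 -1.16481 rad, qd=4.26425 -1.22654 -0.59172 0.61457 rad/s, eef=-0.00813 0.17254 0.28600 m, τ=21.82667 2.09553 4.97603 0.77715 N·m.
t=0.66000 s (step 66): theta=0.53030 -3.24064 -2.80267 -1.15129 rad, qd=5.56391 -0.93795 -0.29520 0.28358 rad/s, eef=0.00108 0.18251 0.27924 m, τ=13.97656 1.10422 4.69494 1.11582 N·m.
t=0.69000 s (step 69): theta=0.71202 -3.26673 -2.80449 -1.14790 rad, qd=6.57104 -0.82628 0.18784 -0.07007 rad/s, eef=0.01291 0.19782 0.26771 m, τ=17.78126 1.45448 5.38081 1.35251 N·m.
t=0.72000 s (step 72): theta=0.93057 -3.29051 -2.79091 -1.15757 rad, qd=8.12718 -0.74752 0.73939 -0.65746 rad/s, eef=0.02470 0.22008 0.24779 m, τ=30.84271 3.00110 6.71846 1.62668 N·m.
t=0.75000 s (step 75): theta=1.20774 -3.31098 -2.75846 -1.19304 rad, qd=10.39362 -0.59331 1.49929 -1.86164 rad/s, eef=0.03083 0.24921 0.21499 m, τ=33.92247 3.90454 5.70574 2.15169 N·m.
t=0.78000 s (step 78): theta=1.54926 -3.32643 -2.69599 -1.27616 rad, qd=12.16138 -0.42575 2.79524 -3.83548 rad/s, eef=0.02169 0.28236 0.16582 m, τ=14.00185 2.90435 -0.08143 2.75636 N·m.
t=0.81000 s (step 81): theta=1.91730 -3.33985 -2.58643 -1.42209 rad, qd=12.04641 -0.50717 4.56533 -5.82564 rad/s, eef=-0.01319 0.31293 0.10348 m, τ=-14.71675 1.02262 -7.88921 2.66651 N·m.
t=0.84000 s (step 84): theta=2.25330 -3.36150 -2.42528 -1.60820 rad, qd=10.15787 -0.96647 6.07203 -6.21621 rad/s, eef=-0.07661 0.33341 0.03978 m, τ=-35.55466 -0.96950 -13.08573 1.12397 N·m.
t=0.86000 s (step 86): theta=2.43900 -3.38420 -2.29801 -1.72427 rad, qd=8.39161 -1.28370 6.56424 -5.20097 rad/s, eef=-0.13053 0.33888 0.00190 m.
max |τ| (N·m): 40.61397


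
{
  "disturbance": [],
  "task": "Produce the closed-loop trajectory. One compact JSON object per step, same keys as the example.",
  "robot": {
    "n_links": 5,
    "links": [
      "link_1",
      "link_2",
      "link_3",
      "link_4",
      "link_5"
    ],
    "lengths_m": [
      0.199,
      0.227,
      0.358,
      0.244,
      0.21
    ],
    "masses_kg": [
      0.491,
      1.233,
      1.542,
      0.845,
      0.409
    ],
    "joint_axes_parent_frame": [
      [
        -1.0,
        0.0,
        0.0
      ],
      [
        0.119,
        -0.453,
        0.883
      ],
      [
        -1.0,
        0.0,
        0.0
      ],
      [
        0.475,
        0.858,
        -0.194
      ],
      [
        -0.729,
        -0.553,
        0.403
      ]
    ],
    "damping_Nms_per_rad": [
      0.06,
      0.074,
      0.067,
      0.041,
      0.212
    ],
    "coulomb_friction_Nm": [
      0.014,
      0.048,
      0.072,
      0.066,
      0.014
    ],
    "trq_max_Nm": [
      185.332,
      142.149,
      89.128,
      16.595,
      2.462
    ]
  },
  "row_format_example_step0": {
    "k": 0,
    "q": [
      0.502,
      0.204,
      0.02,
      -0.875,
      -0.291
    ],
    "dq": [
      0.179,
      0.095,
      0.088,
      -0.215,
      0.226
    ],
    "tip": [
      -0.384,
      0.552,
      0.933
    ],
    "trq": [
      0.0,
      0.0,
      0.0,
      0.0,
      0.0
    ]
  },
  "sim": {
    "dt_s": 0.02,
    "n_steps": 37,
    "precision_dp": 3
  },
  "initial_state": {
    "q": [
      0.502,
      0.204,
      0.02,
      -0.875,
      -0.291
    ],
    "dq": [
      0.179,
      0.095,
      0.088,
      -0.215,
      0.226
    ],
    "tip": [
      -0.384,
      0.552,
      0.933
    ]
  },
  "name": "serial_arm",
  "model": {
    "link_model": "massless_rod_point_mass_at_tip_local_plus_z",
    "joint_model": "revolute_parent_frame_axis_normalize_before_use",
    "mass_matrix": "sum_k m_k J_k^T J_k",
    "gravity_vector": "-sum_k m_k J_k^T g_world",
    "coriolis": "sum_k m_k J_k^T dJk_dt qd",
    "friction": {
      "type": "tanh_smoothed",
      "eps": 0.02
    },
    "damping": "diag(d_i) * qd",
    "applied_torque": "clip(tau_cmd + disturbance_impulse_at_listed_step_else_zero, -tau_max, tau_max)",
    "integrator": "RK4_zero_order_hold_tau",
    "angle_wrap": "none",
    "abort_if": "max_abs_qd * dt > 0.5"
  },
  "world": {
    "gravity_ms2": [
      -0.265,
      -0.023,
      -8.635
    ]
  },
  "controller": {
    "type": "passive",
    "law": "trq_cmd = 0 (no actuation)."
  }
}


{"k":1,"q":[0.507,0.206,0.02,-0.885,-0.292],"dq":[0.359,0.068,-0.077,-0.759,-0.268],"tip":[-0.387,0.555,0.927],"trq":[0.0,0.0,0.0,0.0,0.0]}
{"k":2,"q":[0.516,0.207,0.017,-0.905,-0.3],"dq":[0.536,0.061,-0.23,-1.212,-0.488],"tip":[-0.392,0.558,0.919],"trq":[0.0,0.0,0.0,0.0,0.0]}
{"k":3,"q":[0.529,0.208,0.011,-0.933,-0.311],"dq":[0.719,0.068,-0.382,-1.617,-0.569],"tip":[-0.399,0.562,0.907],"trq":[0.0,0.0,0.0,0.0,0.0]}
{"k":4,"q":[0.545,0.21,0.002,-0.969,-0.322],"dq":[0.907,0.089,-0.53,-1.985,-0.568],"tip":[-0.407,0.566,0.892],"trq":[0.0,0.0,0.0,0.0,0.0]}
{"k":5,"q":[0.565,0.212,-0.01,-1.012,-0.333],"dq":[1.101,0.125,-0.671,-2.321,-0.512],"tip":[-0.416,0.569,0.874],"trq":[0.0,0.0,0.0,0.0,0.0]}
{"k":6,"q":[0.589,0.215,-0.025,-1.062,-0.343],"dq":[1.302,0.177,-0.801,-2.626,-0.415],"tip":[-0.427,0.573,0.853],"trq":[0.0,0.0,0.0,0.0,0.0]}
{"k":7,"q":[0.617,0.219,-0.042,-1.117,-0.35],"dq":[1.508,0.245,-0.915,-2.899,-0.285],"tip":[-0.438,0.577,0.828],"trq":[0.0,0.0,0.0,0.0,0.0]}
{"k":8,"q":[0.65,0.225,-0.061,-1.178,-0.354],"dq":[1.72,0.331,-1.007,-3.138,-0.123],"tip":[-0.45,0.58,0.799],"trq":[0.0,0.0,0.0,0.0,0.0]}
{"k":9,"q":[0.686,0.232,-0.082,-1.242,-0.354],"dq":[1.935,0.431,-1.07,-3.347,0.051],"tip":[-0.462,0.582,0.766],"trq":[0.0,0.0,0.0,0.0,0.0]}
{"k":10,"q":[0.727,0.242,-0.104,-1.311,-0.352],"dq":[2.151,0.542,-1.091,-3.531,0.21],"tip":[-0.474,0.582,0.73],"trq":[0.0,0.0,0.0,0.0,0.0]}
{"k":11,"q":[0.772,0.254,-0.126,-1.383,-0.346],"dq":[2.366,0.659,-1.07,-3.675,0.414],"tip":[-0.485,0.582,0.69],"trq":[0.0,0.0,0.0,0.0,0.0]}
{"k":12,"q":[0.822,0.268,-0.146,-1.458,-0.335],"dq":[2.576,0.77,-1.0,-3.781,0.647],"tip":[-0.495,0.579,0.648],"trq":[0.0,0.0,0.0,0.0,0.0]}
{"k":13,"q":[0.875,0.285,-0.165,-1.534,-0.32],"dq":[2.778,0.861,-0.875,-3.852,0.891],"tip":[-0.502,0.575,0.602],"trq":[0.0,0.0,0.0,0.0,0.0]}
{"k":14,"q":[0.933,0.302,-0.181,-1.612,-0.299],"dq":[2.968,0.912,-0.699,-3.887,1.133],"tip":[-0.508,0.569,0.553],"trq":[0.0,0.0,0.0,0.0,0.0]}
{"k":15,"q":[0.994,0.321,-0.193,-1.69,-0.274],"dq":[3.143,0.905,-0.477,-3.884,1.361],"tip":[-0.51,0.561,0.503],"trq":[0.0,0.0,0.0,0.0,0.0]}
{"k":16,"q":[1.058,0.338,-0.2,-1.767,-0.245],"dq":[3.304,0.823,-0.222,-3.836,1.563],"tip":[-0.508,0.552,0.451],"trq":[0.0,0.0,0.0,0.0,0.0]}
{"k":17,"q":[1.126,0.353,-0.202,-1.843,-0.212],"dq":[3.454,0.661,0.041,-3.732,1.74],"tip":[-0.503,0.542,0.398],"trq":[0.0,0.0,0.0,0.0,0.0]}
{"k":18,"q":[1.196,0.364,-0.199,-1.916,-0.176],"dq":[3.612,0.428,0.264,-3.559,1.904],"tip":[-0.495,0.532,0.345],"trq":[0.0,0.0,0.0,0.0,0.0]}
{"k":19,"q":[1.27,0.37,-0.191,-1.985,-0.136],"dq":[3.767,0.126,0.463,-3.309,2.025],"tip":[-0.483,0.522,0.291],"trq":[0.0,0.0,0.0,0.0,0.0]}
{"k":20,"q":[1.347,0.369,-0.181,-2.047,-0.095],"dq":[3.935,-0.209,0.61,-2.962,2.124],"tip":[-0.468,0.513,0.238],"trq":[0.0,0.0,0.0,0.0,0.0]}
{"k":21,"q":[1.428,0.361,-0.167,-2.102,-0.052],"dq":[4.118,-0.563,0.695,-2.514,2.184],"tip":[-0.453,0.505,0.184],"trq":[0.0,0.0,0.0,0.0,0.0]}
{"k":22,"q":[1.512,0.347,-0.153,-2.147,-0.008],"dq":[4.318,-0.912,0.712,-1.959,2.2],"tip":[-0.437,0.499,0.13],"trq":[0.0,0.0,0.0,0.0,0.0]}
{"k":23,"q":[1.601,0.325,-0.139,-2.18,0.036],"dq":[4.534,-1.235,0.665,-1.289,2.169],"tip":[-0.423,0.494,0.074],"trq":[0.0,0.0,0.0,0.0,0.0]}
{"k":24,"q":[1.693,0.297,-0.127,-2.198,0.079],"dq":[4.757,-1.516,0.572,-0.496,2.095],"tip":[-0.411,0.49,0.015],"trq":[0.0,0.0,0.0,0.0,0.0]}
{"k":25,"q":[1.791,0.265,-0.117,-2.199,0.12],"dq":[4.973,-1.739,0.458,0.429,1.971],"tip":[-0.404,0.485,-0.048],"trq":[0.0,0.0,0.0,0.0,0.0]}
{"k":26,"q":[1.892,0.228,-0.108,-2.18,0.157],"dq":[5.17,-1.882,0.351,1.491,1.787],"tip":[-0.401,0.48,-0.116],"trq":[0.0,0.0,0.0,0.0,0.0]}
{"k":27,"q":[1.997,0.19,-0.102,-2.138,0.191],"dq":[5.342,-1.899,0.254,2.76,1.636],"tip":[-0.404,0.472,-0.192],"trq":[0.0,0.0,0.0,0.0,0.0]}
{"k":28,"q":[2.106,0.154,-0.098,-2.068,0.223],"dq":[5.493,-1.741,0.16,4.26,1.512],"tip":[-0.411,0.46,-0.275],"trq":[0.0,0.0,0.0,0.0,0.0]}
{"k":29,"q":[2.217,0.122,-0.096,-1.966,0.252],"dq":[5.637,-1.36,0.047,6.01,1.412],"tip":[-0.423,0.443,-0.369],"trq":[0.0,0.0,0.0,0.0,0.0]}
{"k":30,"q":[2.331,0.101,-0.096,-1.826,0.279],"dq":[5.784,-0.713,-0.057,8.016,1.332],"tip":[-0.438,0.423,-0.473],"trq":[0.0,0.0,0.0,0.0,0.0]}
{"k":31,"q":[2.449,0.096,-0.098,-1.643,0.305],"dq":[5.952,0.247,-0.111,10.282,1.251],"tip":[-0.451,0.399,-0.587],"trq":[0.0,0.0,0.0,0.0,0.0]}
{"k":32,"q":[2.57,0.113,-0.1,-1.413,0.329],"dq":[6.154,1.607,-0.02,12.837,1.078],"tip":[-0.46,0.375,-0.711],"trq":[0.0,0.0,0.0,0.0,0.0]}
{"k":33,"q":[2.695,0.164,-0.098,-1.127,0.347],"dq":[6.429,3.582,0.258,15.773,0.618],"tip":[-0.455,0.351,-0.843],"trq":[0.0,0.0,0.0,0.0,0.0]}
{"k":34,"q":[2.828,0.263,-0.089,-0.779,0.349],"dq":[6.924,6.587,0.54,19.117,-0.628],"tip":[-0.427,0.326,-0.976],"trq":[0.0,0.0,0.0,0.0,0.0]}
{"k":35,"q":[2.977,0.439,-0.082,-0.367,0.307],"dq":[8.11,11.408,-0.051,21.623,-4.199],"tip":[-0.361,0.293,-1.099],"trq":[0.0,0.0,0.0,0.0,0.0]}
{"k":36,"q":[3.162,0.743,-0.106,0.045,0.149],"dq":[10.681,20.092,-2.616,17.896,-12.848],"tip":[-0.244,0.227,-1.18],"trq":[0.0,0.0,0.0,0.0,0.0]}
{"k":37,"q":[3.371,1.177,-0.151,0.298,-0.229],"dq":[8.599,17.641,-0.924,9.36,-20.957],"tip":[-0.109,0.088,-1.192]}


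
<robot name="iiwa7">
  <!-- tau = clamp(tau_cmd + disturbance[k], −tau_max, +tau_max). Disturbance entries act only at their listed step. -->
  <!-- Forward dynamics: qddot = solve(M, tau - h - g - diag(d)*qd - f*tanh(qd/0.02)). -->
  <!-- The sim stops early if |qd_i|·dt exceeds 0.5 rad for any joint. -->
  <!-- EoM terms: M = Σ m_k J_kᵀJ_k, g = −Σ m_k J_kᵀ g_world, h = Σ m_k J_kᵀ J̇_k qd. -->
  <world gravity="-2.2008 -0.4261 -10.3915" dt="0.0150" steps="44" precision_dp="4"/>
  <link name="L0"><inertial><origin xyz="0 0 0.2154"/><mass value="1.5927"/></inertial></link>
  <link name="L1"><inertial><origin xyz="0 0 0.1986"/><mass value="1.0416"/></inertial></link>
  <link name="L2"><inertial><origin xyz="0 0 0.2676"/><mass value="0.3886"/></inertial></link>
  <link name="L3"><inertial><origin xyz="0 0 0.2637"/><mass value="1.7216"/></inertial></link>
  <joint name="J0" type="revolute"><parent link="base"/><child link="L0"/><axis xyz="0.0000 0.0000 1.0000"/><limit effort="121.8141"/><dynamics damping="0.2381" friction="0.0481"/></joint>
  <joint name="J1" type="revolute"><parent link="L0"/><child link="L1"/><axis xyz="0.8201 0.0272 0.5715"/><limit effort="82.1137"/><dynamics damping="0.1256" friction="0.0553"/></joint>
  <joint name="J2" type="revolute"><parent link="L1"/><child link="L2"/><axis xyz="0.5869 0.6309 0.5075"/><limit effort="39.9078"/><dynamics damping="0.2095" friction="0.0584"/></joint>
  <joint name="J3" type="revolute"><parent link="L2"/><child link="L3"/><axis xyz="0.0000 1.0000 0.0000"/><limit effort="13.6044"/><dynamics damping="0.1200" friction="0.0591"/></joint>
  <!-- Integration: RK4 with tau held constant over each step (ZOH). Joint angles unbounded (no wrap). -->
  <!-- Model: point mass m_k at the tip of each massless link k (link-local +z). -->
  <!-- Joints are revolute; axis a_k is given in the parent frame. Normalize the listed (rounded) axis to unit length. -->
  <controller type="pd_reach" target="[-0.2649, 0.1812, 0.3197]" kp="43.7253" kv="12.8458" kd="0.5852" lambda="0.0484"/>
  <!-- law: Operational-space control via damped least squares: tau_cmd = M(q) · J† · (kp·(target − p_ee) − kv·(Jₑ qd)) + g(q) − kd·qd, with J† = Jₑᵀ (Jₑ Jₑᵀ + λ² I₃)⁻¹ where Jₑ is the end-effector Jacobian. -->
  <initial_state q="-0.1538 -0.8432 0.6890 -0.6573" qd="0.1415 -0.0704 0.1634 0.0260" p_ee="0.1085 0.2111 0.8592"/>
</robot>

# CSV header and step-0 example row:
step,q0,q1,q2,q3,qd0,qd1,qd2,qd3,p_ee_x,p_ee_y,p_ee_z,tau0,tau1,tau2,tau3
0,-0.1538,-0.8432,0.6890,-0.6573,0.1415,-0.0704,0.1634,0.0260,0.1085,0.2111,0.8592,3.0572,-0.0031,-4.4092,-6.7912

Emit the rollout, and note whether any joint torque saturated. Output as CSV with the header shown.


step,q0,q1,q2,q3,qd0,qd1,qd2,qd3,p_ee_x,p_ee_y,p_ee_z,tau0,tau1,tau2,tau3
1,-0.1539,-0.8502,0.7002,-0.6765,-0.1349,-0.8336,1.2918,-2.5182,0.1070,0.2108,0.8572,2.2629,1.0635,-3.7341,-3.7374
2,-0.1574,-0.8641,0.7213,-0.7225,-0.3268,-1.0050,1.5079,-3.5883,0.1026,0.2110,0.8524,1.6067,1.8430,-2.6185,-2.0885
3,-0.1629,-0.8790,0.7436,-0.7801,-0.4106,-0.9794,1.4553,-4.0847,0.0964,0.2118,0.8461,1.0627,2.4467,-1.5620,-1.0151
4,-0.1692,-0.8930,0.7645,-0.8432,-0.4262,-0.8821,1.3243,-4.3379,0.0888,0.2131,0.8386,0.6191,2.9099,-0.6735,-0.2059
5,-0.1754,-0.9053,0.7832,-0.9092,-0.4047,-0.7544,1.1682,-4.4712,0.0801,0.2148,0.8303,0.2625,3.2544,0.0466,0.4630
6,-0.1811,-0.9156,0.7995,-0.9767,-0.3605,-0.6136,1.0037,-4.5348,0.0706,0.2167,0.8211,-0.0234,3.5000,0.6215,1.0458
7,-0.1860,-0.9237,0.8133,-1.0448,-0.2996,-0.4690,0.8369,-4.5512,0.0605,0.2186,0.8113,-0.2541,3.6654,1.0774,1.5683
8,-0.1899,-0.9297,0.8247,-1.1129,-0.2252,-0.3267,0.6699,-4.5326,0.0500,0.2205,0.8007,-0.4428,3.7675,1.4383,2.0438
9,-0.1926,-0.9336,0.8335,-1.1804,-0.1393,-0.1912,0.5040,-4.4860,0.0391,0.2224,0.7896,-0.5998,3.8214,1.7248,2.4791
10,-0.1939,-0.9355,0.8398,-1.2472,-0.0437,-0.0657,0.3395,-4.4165,0.0280,0.2241,0.7779,-0.7328,3.8403,1.9542,2.8776
11,-0.1938,-0.9356,0.8437,-1.3127,0.0471,0.0508,0.1727,-4.3325,0.0169,0.2256,0.7658,-0.8332,3.8454,2.1447,3.2438
12,-0.1923,-0.9341,0.8451,-1.3769,0.1496,0.1459,0.0178,-4.2335,0.0057,0.2268,0.7533,-0.9138,3.8484,2.2953,3.5762
13,-0.1891,-0.9315,0.8445,-1.4395,0.2851,0.2036,-0.1017,-4.1217,-0.0053,0.2279,0.7405,-0.9918,3.8395,2.3820,3.8748
14,-0.1838,-0.9280,0.8420,-1.5004,0.4116,0.2558,-0.2308,-3.9962,-0.0161,0.2287,0.7275,-1.0586,3.8238,2.4667,4.1385
15,-0.1767,-0.9239,0.8375,-1.5592,0.5307,0.3001,-0.3654,-3.8590,-0.0267,0.2292,0.7142,-1.1165,3.8078,2.5519,4.3669
16,-0.1678,-0.9191,0.8311,-1.6160,0.6462,0.3316,-0.4981,-3.7126,-0.0369,0.2295,0.7009,-1.1675,3.7959,2.6336,4.5607
17,-0.1573,-0.9140,0.8227,-1.6705,0.7582,0.3491,-0.6249,-3.5591,-0.0469,0.2296,0.6876,-1.2122,3.7910,2.7112,4.7206
18,-0.1451,-0.9088,0.8124,-1.7227,0.8657,0.3524,-0.7437,-3.4002,-0.0564,0.2295,0.6744,-1.2508,3.7950,2.7849,4.8476
19,-0.1313,-0.9036,0.8004,-1.7725,0.9674,0.3424,-0.8528,-3.2376,-0.0656,0.2292,0.6612,-1.2836,3.8090,2.8549,4.9430
20,-0.1161,-0.8986,0.7869,-1.8198,1.0622,0.3200,-0.9513,-3.0726,-0.0743,0.2287,0.6483,-1.3108,3.8335,2.9215,5.0082
21,-0.0995,-0.8940,0.7720,-1.8646,1.1490,0.2868,-1.0381,-2.9065,-0.0827,0.2280,0.6355,-1.3327,3.8685,2.9849,5.0451
22,-0.0816,-0.8900,0.7558,-1.9070,1.2270,0.2443,-1.1129,-2.7407,-0.0906,0.2273,0.6230,-1.3497,3.9138,3.0451,5.0556
23,-0.0627,-0.8868,0.7387,-1.9469,1.2955,0.1942,-1.1753,-2.5762,-0.0981,0.2264,0.6109,-1.3623,3.9687,3.1022,5.0418
24,-0.0428,-0.8843,0.7207,-1.9843,1.3541,0.1383,-1.2255,-2.4141,-0.1052,0.2255,0.5990,-1.3711,4.0326,3.1563,5.0061
25,-0.0221,-0.8826,0.7020,-2.0193,1.4028,0.0785,-1.2639,-2.2553,-0.1119,0.2244,0.5875,-1.3767,4.1044,3.2076,4.9507
26,-0.0008,-0.8819,0.6828,-2.0520,1.4405,0.0174,-1.2924,-2.1007,-0.1182,0.2234,0.5764,-1.3795,4.1826,3.2572,4.8778
27,0.0209,-0.8820,0.6631,-2.0824,1.4531,-0.0267,-1.3333,-1.9502,-0.1242,0.2223,0.5657,-1.3749,4.2535,3.3188,4.7892
28,0.0428,-0.8827,0.6429,-2.1106,1.4601,-0.0720,-1.3607,-1.8053,-0.1299,0.2212,0.5554,-1.3724,4.3223,3.3720,4.6874
29,0.0648,-0.8842,0.6225,-2.1366,1.4693,-0.1265,-1.3643,-1.6671,-0.1352,0.2201,0.5454,-1.3745,4.3972,3.4112,4.5751
30,0.0868,-0.8865,0.6021,-2.1606,1.4730,-0.1813,-1.3569,-1.5353,-0.1403,0.2190,0.5359,-1.3771,4.4775,3.4468,4.4540
31,0.1089,-0.8896,0.5818,-2.1827,1.4699,-0.2334,-1.3427,-1.4101,-0.1451,0.2180,0.5268,-1.3796,4.5617,3.4815,4.3258
32,0.1309,-0.8935,0.5618,-2.2030,1.4603,-0.2818,-1.3233,-1.2914,-0.1497,0.2169,0.5180,-1.3823,4.6487,3.5156,4.1923
33,0.1527,-0.8980,0.5421,-2.2216,1.4450,-0.3259,-1.2995,-1.1795,-0.1541,0.2159,0.5096,-1.3854,4.7373,3.5491,4.0550
34,0.1742,-0.9032,0.5228,-2.2385,1.4247,-0.3654,-1.2722,-1.0744,-0.1583,0.2149,0.5016,-1.3891,4.8265,3.5820,3.9152
35,0.1954,-0.9089,0.5040,-2.2539,1.4002,-0.4003,-1.2421,-0.9759,-0.1623,0.2140,0.4940,-1.3937,4.9153,3.6142,3.7743
36,0.2161,-0.9152,0.4856,-2.2678,1.3722,-0.4306,-1.2098,-0.8840,-0.1662,0.2131,0.4866,-1.3992,5.0030,3.6456,3.6334
37,0.2365,-0.9218,0.4677,-2.2805,1.3413,-0.4562,-1.1758,-0.7986,-0.1699,0.2122,0.4796,-1.4057,5.0890,3.6760,3.4933
38,0.2564,-0.9288,0.4503,-2.2919,1.3081,-0.4774,-1.1405,-0.7193,-0.1735,0.2114,0.4729,-1.4132,5.1727,3.7055,3.3549
39,0.2757,-0.9361,0.4334,-2.3021,1.2731,-0.4944,-1.1045,-0.6461,-0.1769,0.2106,0.4665,-1.4216,5.2537,3.7339,3.2190
40,0.2945,-0.9436,0.4171,-2.3113,1.2369,-0.5075,-1.0679,-0.5785,-0.1803,0.2099,0.4603,-1.4308,5.3317,3.7613,3.0859
41,0.3128,-0.9513,0.4014,-2.3196,1.1997,-0.5169,-1.0312,-0.5164,-0.1835,0.2091,0.4544,-1.4407,5.4064,3.7875,2.9563
42,0.3305,-0.9591,0.3862,-2.3269,1.1619,-0.5230,-0.9945,-0.4595,-0.1866,0.2085,0.4488,-1.4510,5.4778,3.8125,2.8304
43,0.3476,-0.9669,0.3716,-2.3334,1.1239,-0.5260,-0.9580,-0.4074,-0.1897,0.2078,0.4434,-1.4617,5.5456,3.8363,2.7085
44,0.3642,-0.9748,0.3575,-2.3392,1.0859,-0.5263,-0.9220,-0.3599,-0.1926,0.2071,0.4382,,,,
# any joint saturated: no


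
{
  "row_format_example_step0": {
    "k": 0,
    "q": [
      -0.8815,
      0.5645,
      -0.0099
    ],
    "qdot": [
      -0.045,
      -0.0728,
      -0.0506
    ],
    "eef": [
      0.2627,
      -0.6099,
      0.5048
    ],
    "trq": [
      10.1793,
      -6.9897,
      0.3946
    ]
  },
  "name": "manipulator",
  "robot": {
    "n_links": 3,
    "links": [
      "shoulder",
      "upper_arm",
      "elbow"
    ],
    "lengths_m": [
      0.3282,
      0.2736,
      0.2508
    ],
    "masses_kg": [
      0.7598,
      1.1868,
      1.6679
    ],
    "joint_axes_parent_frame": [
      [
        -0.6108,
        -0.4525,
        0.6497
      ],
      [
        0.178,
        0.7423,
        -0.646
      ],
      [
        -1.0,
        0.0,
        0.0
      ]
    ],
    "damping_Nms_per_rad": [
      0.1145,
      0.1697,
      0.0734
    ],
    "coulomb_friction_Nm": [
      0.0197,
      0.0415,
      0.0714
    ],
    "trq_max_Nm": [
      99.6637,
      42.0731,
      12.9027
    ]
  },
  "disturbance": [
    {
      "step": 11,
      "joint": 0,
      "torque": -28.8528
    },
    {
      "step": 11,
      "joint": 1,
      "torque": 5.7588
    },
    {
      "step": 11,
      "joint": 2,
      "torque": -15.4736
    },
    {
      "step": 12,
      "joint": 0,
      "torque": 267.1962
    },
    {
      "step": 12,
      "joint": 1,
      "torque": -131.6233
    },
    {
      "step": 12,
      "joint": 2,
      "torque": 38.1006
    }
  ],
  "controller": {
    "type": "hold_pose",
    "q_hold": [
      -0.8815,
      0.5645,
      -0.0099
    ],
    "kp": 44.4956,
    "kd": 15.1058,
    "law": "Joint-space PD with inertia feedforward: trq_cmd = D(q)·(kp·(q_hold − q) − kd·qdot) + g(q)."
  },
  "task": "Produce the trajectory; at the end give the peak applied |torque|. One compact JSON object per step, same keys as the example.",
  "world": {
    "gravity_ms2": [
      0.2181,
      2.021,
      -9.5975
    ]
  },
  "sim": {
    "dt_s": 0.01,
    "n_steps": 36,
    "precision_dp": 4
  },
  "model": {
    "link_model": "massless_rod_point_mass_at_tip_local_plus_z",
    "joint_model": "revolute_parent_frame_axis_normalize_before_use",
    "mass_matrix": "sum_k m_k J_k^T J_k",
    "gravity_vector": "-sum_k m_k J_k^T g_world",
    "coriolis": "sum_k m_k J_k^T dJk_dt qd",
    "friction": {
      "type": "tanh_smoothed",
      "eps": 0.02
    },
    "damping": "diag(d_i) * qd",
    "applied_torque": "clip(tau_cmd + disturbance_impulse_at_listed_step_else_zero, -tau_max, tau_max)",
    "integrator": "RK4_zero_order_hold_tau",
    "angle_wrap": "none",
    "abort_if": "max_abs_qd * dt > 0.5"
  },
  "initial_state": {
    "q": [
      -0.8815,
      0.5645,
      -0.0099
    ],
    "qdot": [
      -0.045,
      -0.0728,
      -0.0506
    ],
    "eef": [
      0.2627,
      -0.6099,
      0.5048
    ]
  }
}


{"k":1,"q":[-0.8819,0.5638,-0.0103],"qdot":[-0.0379,-0.0587,-0.0356],"eef":[0.2625,-0.61,0.5048],"trq":[10.1309,-6.9922,0.3649]}
{"k":2,"q":[-0.8823,0.5633,-0.0106],"qdot":[-0.0314,-0.0463,-0.0236],"eef":[0.2624,-0.6101,0.5048],"trq":[10.0884,-6.9943,0.3393]}
{"k":3,"q":[-0.8825,0.5629,-0.0108],"qdot":[-0.0251,-0.0349,-0.0154],"eef":[0.2622,-0.6102,0.5048],"trq":[10.0512,-6.9959,0.3183]}
{"k":4,"q":[-0.8828,0.5626,-0.0109],"qdot":[-0.0191,-0.0244,-0.0104],"eef":[0.2622,-0.6103,0.5048],"trq":[10.0188,-6.9968,0.3017]}
{"k":5,"q":[-0.8829,0.5624,-0.011],"qdot":[-0.0139,-0.0158,-0.0073],"eef":[0.2621,-0.6103,0.5048],"trq":[9.9906,-6.9965,0.2885]}
{"k":6,"q":[-0.883,0.5623,-0.0111],"qdot":[-0.0098,-0.0094,-0.005],"eef":[0.262,-0.6104,0.5048],"trq":[9.9663,-6.9948,0.278]}
{"k":7,"q":[-0.8831,0.5622,-0.0111],"qdot":[-0.0068,-0.0051,-0.0032],"eef":[0.262,-0.6104,0.5047],"trq":[9.9453,-6.992,0.2698]}
{"k":8,"q":[-0.8832,0.5622,-0.0112],"qdot":[-0.0046,-0.0023,-0.0017],"eef":[0.262,-0.6104,0.5047],"trq":[9.9272,-6.9884,0.2634]}
{"k":9,"q":[-0.8832,0.5622,-0.0112],"qdot":[-0.003,-0.0005,-0.0007],"eef":[0.262,-0.6104,0.5047],"trq":[9.9115,-6.9845,0.2584]}
{"k":10,"q":[-0.8833,0.5622,-0.0112],"qdot":[-0.0017,0.0007,0.0],"eef":[0.262,-0.6105,0.5047],"trq":[9.898,-6.9805,0.2544]}
{"k":11,"q":[-0.8833,0.5622,-0.0112],"qdot":[-0.0007,0.0014,0.0005],"eef":[0.262,-0.6105,0.5047],"trq":[-18.9666,-1.2179,-12.9027]}
{"k":12,"q":[-0.8843,0.5608,-0.016],"qdot":[-0.2096,-0.2734,-0.9554],"eef":[0.2607,-0.6113,0.5044],"trq":[99.6637,-42.0731,12.9027]}
{"k":13,"q":[-0.8792,0.5636,-0.0308],"qdot":[1.2294,0.8217,-2.0024],"eef":[0.2586,-0.6112,0.5053],"trq":[0.6362,-2.4584,0.3935]}
{"k":14,"q":[-0.868,0.5709,-0.0488],"qdot":[0.995,0.6268,-1.6032],"eef":[0.257,-0.6092,0.5073],"trq":[1.7239,-2.9565,0.3886]}
{"k":15,"q":[-0.8591,0.5763,-0.0632],"qdot":[0.7996,0.4697,-1.273],"eef":[0.2557,-0.6076,0.5091],"trq":[2.6835,-3.3967,0.3832]}
{"k":16,"q":[-0.8519,0.5804,-0.0745],"qdot":[0.6365,0.3435,-0.9991],"eef":[0.2547,-0.6062,0.5106],"trq":[3.5306,-3.7868,0.3778]}
{"k":17,"q":[-0.8462,0.5833,-0.0834],"qdot":[0.5001,0.2425,-0.7714],"eef":[0.2539,-0.605,0.5119],"trq":[4.2784,-4.1331,0.3725]}
{"k":18,"q":[-0.8418,0.5853,-0.0901],"qdot":[0.3862,0.1619,-0.5818],"eef":[0.2533,-0.604,0.513],"trq":[4.9389,-4.4408,0.3675]}
{"k":19,"q":[-0.8384,0.5866,-0.0952],"qdot":[0.2908,0.0979,-0.4237],"eef":[0.2528,-0.6031,0.5139],"trq":[5.5222,-4.7146,0.3628]}
{"k":20,"q":[-0.8359,0.5873,-0.0987],"qdot":[0.2111,0.0473,-0.2918],"eef":[0.2525,-0.6025,0.5147],"trq":[6.0374,-4.9583,0.3584]}
{"k":21,"q":[-0.8341,0.5876,-0.1011],"qdot":[0.1452,0.0088,-0.1828],"eef":[0.2522,-0.6019,0.5154],"trq":[6.4925,-5.1766,0.3543]}
{"k":22,"q":[-0.833,0.5876,-0.1025],"qdot":[0.0941,-0.014,-0.0962],"eef":[0.2521,-0.6015,0.5159],"trq":[6.8943,-5.377,0.3504]}
{"k":23,"q":[-0.8322,0.5874,-0.1031],"qdot":[0.0539,-0.0266,-0.0272],"eef":[0.2521,-0.6012,0.5163],"trq":[7.2491,-5.5591,0.3468]}
{"k":24,"q":[-0.8318,0.5871,-0.1031],"qdot":[0.0259,-0.0282,0.0171],"eef":[0.2521,-0.6009,0.5165],"trq":[7.5622,-5.7217,0.3528]}
{"k":25,"q":[-0.8317,0.5868,-0.1028],"qdot":[0.0081,-0.021,0.0399],"eef":[0.2522,-0.6008,0.5167],"trq":[7.8375,-5.8652,0.3683]}
{"k":26,"q":[-0.8316,0.5867,-0.1024],"qdot":[-0.0062,-0.0138,0.0569],"eef":[0.2523,-0.6007,0.5168],"trq":[8.0785,-5.9912,0.3827]}
{"k":27,"q":[-0.8318,0.5866,-0.1017],"qdot":[-0.0182,-0.0079,0.0707],"eef":[0.2524,-0.6007,0.5168],"trq":[8.2891,-6.1012,0.3951]}
{"k":28,"q":[-0.832,0.5865,-0.101],"qdot":[-0.0288,-0.0038,0.0825],"eef":[0.2525,-0.6007,0.5168],"trq":[8.4739,-6.1971,0.4056]}
{"k":29,"q":[-0.8323,0.5865,-0.1001],"qdot":[-0.0381,-0.0012,0.0926],"eef":[0.2527,-0.6007,0.5167],"trq":[8.6363,-6.2809,0.4144]}
{"k":30,"q":[-0.8328,0.5865,-0.0991],"qdot":[-0.0462,0.0004,0.101],"eef":[0.2528,-0.6008,0.5165],"trq":[8.7793,-6.3544,0.4217]}
{"k":31,"q":[-0.8333,0.5865,-0.0981],"qdot":[-0.053,0.0014,0.1078],"eef":[0.253,-0.601,0.5163],"trq":[8.9051,-6.4191,0.4276]}
{"k":32,"q":[-0.8338,0.5865,-0.097],"qdot":[-0.0587,0.002,0.1132],"eef":[0.2531,-0.6011,0.5161],"trq":[9.0158,-6.476,0.4324]}
{"k":33,"q":[-0.8344,0.5865,-0.0958],"qdot":[-0.0633,0.0024,0.1173],"eef":[0.2533,-0.6013,0.5159],"trq":[9.1132,-6.5263,0.4362]}
{"k":34,"q":[-0.8351,0.5866,-0.0946],"qdot":[-0.067,0.0027,0.1203],"eef":[0.2534,-0.6015,0.5156],"trq":[9.1988,-6.5707,0.439]}
{"k":35,"q":[-0.8358,0.5866,-0.0934],"qdot":[-0.0698,0.0029,0.1223],"eef":[0.2536,-0.6017,0.5153],"trq":[9.274,-6.6099,0.4411]}
{"k":36,"q":[-0.8365,0.5866,-0.0922],"qdot":[-0.0719,0.003,0.1234],"eef":[0.2538,-0.6019,0.5151]}
{"summary": "max |trq| (N\u00b7m): 99.6637"}


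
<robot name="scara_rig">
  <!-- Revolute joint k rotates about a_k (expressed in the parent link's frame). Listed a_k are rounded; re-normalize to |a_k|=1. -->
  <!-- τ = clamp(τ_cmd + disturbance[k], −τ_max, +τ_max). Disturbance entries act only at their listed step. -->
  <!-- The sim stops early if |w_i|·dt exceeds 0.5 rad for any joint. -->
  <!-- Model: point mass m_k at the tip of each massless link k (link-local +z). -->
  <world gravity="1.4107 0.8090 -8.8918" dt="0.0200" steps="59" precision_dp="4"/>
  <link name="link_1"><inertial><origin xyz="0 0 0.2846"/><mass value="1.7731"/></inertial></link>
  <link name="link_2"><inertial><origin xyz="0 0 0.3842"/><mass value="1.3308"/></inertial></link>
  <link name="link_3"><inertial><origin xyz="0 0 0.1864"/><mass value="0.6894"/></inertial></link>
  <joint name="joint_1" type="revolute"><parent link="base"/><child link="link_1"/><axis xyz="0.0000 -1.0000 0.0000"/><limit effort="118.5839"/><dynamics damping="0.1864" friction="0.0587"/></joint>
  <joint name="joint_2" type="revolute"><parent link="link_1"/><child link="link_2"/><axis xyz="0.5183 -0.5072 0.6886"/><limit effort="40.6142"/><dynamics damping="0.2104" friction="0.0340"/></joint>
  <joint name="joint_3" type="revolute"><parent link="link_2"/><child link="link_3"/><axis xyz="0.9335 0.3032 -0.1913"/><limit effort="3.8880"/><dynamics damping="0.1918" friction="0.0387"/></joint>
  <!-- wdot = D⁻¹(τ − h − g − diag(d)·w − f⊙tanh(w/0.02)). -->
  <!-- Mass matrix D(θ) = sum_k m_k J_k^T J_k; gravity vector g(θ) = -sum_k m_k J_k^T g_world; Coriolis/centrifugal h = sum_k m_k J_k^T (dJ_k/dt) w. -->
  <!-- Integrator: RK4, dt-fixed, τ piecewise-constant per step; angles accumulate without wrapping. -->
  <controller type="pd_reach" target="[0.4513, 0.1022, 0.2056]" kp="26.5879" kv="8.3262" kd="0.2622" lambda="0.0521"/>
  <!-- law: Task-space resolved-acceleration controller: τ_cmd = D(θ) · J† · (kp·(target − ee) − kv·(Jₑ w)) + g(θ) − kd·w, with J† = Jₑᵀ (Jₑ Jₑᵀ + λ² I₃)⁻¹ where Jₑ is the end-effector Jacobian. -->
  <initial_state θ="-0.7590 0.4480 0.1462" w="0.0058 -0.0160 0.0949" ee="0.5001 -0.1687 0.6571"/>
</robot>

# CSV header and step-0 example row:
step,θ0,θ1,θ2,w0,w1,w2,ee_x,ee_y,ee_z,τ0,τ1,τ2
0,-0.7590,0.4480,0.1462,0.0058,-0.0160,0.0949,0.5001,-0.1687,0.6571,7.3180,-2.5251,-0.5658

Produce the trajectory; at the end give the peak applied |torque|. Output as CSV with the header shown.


step,θ0,θ1,θ2,w0,w1,w2,ee_x,ee_y,ee_z,τ0,τ1,τ2
1,-0.7590,0.4439,0.1517,-0.0081,-0.3877,0.4381,0.5012,-0.1681,0.6565,8.8905,-1.9308,-0.6546
2,-0.7593,0.4332,0.1621,-0.0166,-0.6844,0.5889,0.5041,-0.1659,0.6551,10.2954,-1.4413,-0.6717
3,-0.7595,0.4168,0.1751,-0.0070,-0.9520,0.7035,0.5081,-0.1623,0.6533,11.5378,-1.0254,-0.6697
4,-0.7593,0.3952,0.1903,0.0218,-1.2066,0.8146,0.5130,-0.1572,0.6512,12.6114,-0.6637,-0.6586
5,-0.7584,0.3686,0.2078,0.0696,-1.4586,0.9324,0.5185,-0.1509,0.6490,13.4955,-0.3419,-0.6408
6,-0.7564,0.3369,0.2278,0.1353,-1.7149,1.0566,0.5242,-0.1435,0.6466,14.1597,-0.0476,-0.6152
7,-0.7529,0.3000,0.2501,0.2156,-1.9773,1.1770,0.5300,-0.1348,0.6443,14.5730,0.2309,-0.5785
8,-0.7477,0.2579,0.2748,0.3060,-2.2449,1.2822,0.5356,-0.1251,0.6420,14.7153,0.5042,-0.5283
9,-0.7406,0.2103,0.3013,0.4018,-2.5140,1.3606,0.5410,-0.1144,0.6396,14.5900,0.7805,-0.4631
10,-0.7317,0.1575,0.3289,0.4978,-2.7785,1.4021,0.5460,-0.1026,0.6373,14.2327,1.0641,-0.3828
11,-0.7208,0.0995,0.3569,0.5893,-3.0311,1.4008,0.5506,-0.0898,0.6348,13.7080,1.3555,-0.2894
12,-0.7082,0.0366,0.3845,0.6724,-3.2648,1.3559,0.5548,-0.0763,0.6321,13.0978,1.6522,-0.1861
13,-0.6941,-0.0307,0.4108,0.7447,-3.4741,1.2710,0.5587,-0.0620,0.6291,12.4845,1.9505,-0.0772
14,-0.6786,-0.1018,0.4350,0.8051,-3.6548,1.1532,0.5624,-0.0473,0.6255,11.9380,2.2471,0.0333
15,-0.6621,-0.1763,0.4566,0.8532,-3.8043,1.0103,0.5659,-0.0324,0.6214,11.5092,2.5397,0.1420
16,-0.6447,-0.2535,0.4752,0.8892,-3.9209,0.8500,0.5694,-0.0175,0.6164,11.2304,2.8276,0.2467
17,-0.6267,-0.3326,0.4905,0.9135,-4.0033,0.6789,0.5730,-0.0028,0.6106,11.1181,3.1111,0.3458
18,-0.6083,-0.4131,0.5023,0.9264,-4.0501,0.5029,0.5766,0.0113,0.6037,11.1777,3.3908,0.4388
19,-0.5898,-0.4941,0.5106,0.9283,-4.0602,0.3277,0.5805,0.0246,0.5959,11.4063,3.6679,0.5250
20,-0.5713,-0.5750,0.5155,0.9201,-4.0340,0.1589,0.5845,0.0369,0.5871,11.7946,3.9433,0.6041
21,-0.5531,-0.6551,0.5171,0.9040,-3.9761,0.0087,0.5887,0.0480,0.5774,12.3274,4.2176,0.6732
22,-0.5352,-0.7339,0.5165,0.8870,-3.9083,-0.0702,0.5929,0.0577,0.5669,12.9737,4.4891,0.7128
23,-0.5176,-0.8112,0.5142,0.8662,-3.8116,-0.1615,0.5972,0.0657,0.5558,13.7074,4.7537,0.7568
24,-0.5004,-0.8863,0.5100,0.8493,-3.7024,-0.2580,0.6014,0.0721,0.5443,14.5070,5.0124,0.8030
25,-0.4835,-0.9594,0.5040,0.8443,-3.5977,-0.3552,0.6054,0.0771,0.5325,15.3409,5.2640,0.8486
26,-0.4665,-1.0305,0.4958,0.8571,-3.5071,-0.4604,0.6090,0.0807,0.5208,16.1731,5.5054,0.8942
27,-0.4490,-1.0999,0.4855,0.8903,-3.4320,-0.5828,0.6122,0.0830,0.5093,16.9614,5.7310,0.9402
28,-0.4306,-1.1679,0.4724,0.9426,-3.3666,-0.7281,0.6148,0.0841,0.4981,17.6528,5.9318,0.9857
29,-0.4111,-1.2347,0.4562,1.0094,-3.3000,-0.8950,0.6168,0.0841,0.4875,18.1810,6.0951,1.0278
30,-0.3901,-1.2999,0.4365,1.0838,-3.2194,-1.0751,0.6179,0.0831,0.4776,18.4750,6.2054,1.0620
31,-0.3677,-1.3633,0.4133,1.1574,-3.1140,-1.2543,0.6183,0.0811,0.4685,18.4806,6.2488,1.0836
32,-0.3439,-1.4242,0.3866,1.2228,-2.9784,-1.4170,0.6177,0.0782,0.4605,18.1833,6.2182,1.0891
33,-0.3190,-1.4821,0.3569,1.2742,-2.8133,-1.5503,0.6162,0.0745,0.4536,17.6156,6.1171,1.0775
34,-0.2932,-1.5365,0.3249,1.3090,-2.6252,-1.6477,0.6139,0.0702,0.4479,16.8437,5.9575,1.0507
35,-0.2668,-1.5869,0.2914,1.3268,-2.4229,-1.7093,0.6108,0.0654,0.4433,15.9446,5.7563,1.0124
36,-0.2403,-1.6333,0.2569,1.3289,-2.2154,-1.7399,0.6069,0.0604,0.4399,14.9885,5.5305,0.9674
37,-0.2139,-1.6755,0.2221,1.3171,-2.0099,-1.7461,0.6024,0.0552,0.4376,14.0302,5.2946,0.9199
38,-0.1878,-1.7136,0.1874,1.2937,-1.8120,-1.7346,0.5974,0.0500,0.4361,13.1081,5.0599,0.8735
39,-0.1623,-1.7480,0.1530,1.2605,-1.6249,-1.7113,0.5919,0.0450,0.4354,12.2468,4.8342,0.8305
40,-0.1375,-1.7787,0.1191,1.2195,-1.4509,-1.6805,0.5862,0.0403,0.4353,11.4601,4.6230,0.7925
41,-0.1136,-1.8061,0.0859,1.1722,-1.2909,-1.6457,0.5804,0.0359,0.4357,10.7538,4.4291,0.7603
42,-0.0907,-1.8304,0.0534,1.1200,-1.1450,-1.6092,0.5744,0.0318,0.4364,10.1284,4.2541,0.7341
43,-0.0689,-1.8519,0.0217,1.0642,-1.0129,-1.5726,0.5685,0.0281,0.4373,9.5810,4.0983,0.7137
44,-0.0482,-1.8710,-0.0094,1.0058,-0.8940,-1.5366,0.5626,0.0249,0.4383,9.1065,3.9613,0.6987
45,-0.0287,-1.8878,-0.0397,0.9457,-0.7875,-1.5020,0.5569,0.0221,0.4392,8.6988,3.8423,0.6885
46,-0.0105,-1.9026,-0.0694,0.8847,-0.6925,-1.4689,0.5513,0.0196,0.4401,8.3515,3.7400,0.6827
47,0.0066,-1.9156,-0.0984,0.8234,-0.6078,-1.4372,0.5460,0.0175,0.4408,8.0583,3.6532,0.6805
48,0.0224,-1.9269,-0.1268,0.7623,-0.5327,-1.4071,0.5410,0.0158,0.4414,7.8131,3.5803,0.6813
49,0.0371,-1.9369,-0.1546,0.7020,-0.4660,-1.3781,0.5363,0.0144,0.4416,7.6105,3.5200,0.6846
50,0.0505,-1.9456,-0.1818,0.6427,-0.4069,-1.3503,0.5318,0.0133,0.4417,7.4452,3.4709,0.6898
51,0.0628,-1.9532,-0.2085,0.5848,-0.3546,-1.3234,0.5277,0.0124,0.4414,7.3130,3.4318,0.6965
52,0.0739,-1.9599,-0.2347,0.5284,-0.3083,-1.2972,0.5239,0.0118,0.4409,7.2097,3.4015,0.7042
53,0.0839,-1.9656,-0.2604,0.4739,-0.2672,-1.2715,0.5205,0.0115,0.4401,7.1320,3.3788,0.7127
54,0.0929,-1.9706,-0.2855,0.4213,-0.2307,-1.2463,0.5173,0.0113,0.4390,7.0767,3.3628,0.7216
55,0.1008,-1.9749,-0.3102,0.3707,-0.1983,-1.2214,0.5145,0.0114,0.4376,7.0410,3.3525,0.7306
56,0.1077,-1.9785,-0.3343,0.3222,-0.1694,-1.1968,0.5120,0.0116,0.4360,7.0227,3.3471,0.7394
57,0.1137,-1.9817,-0.3580,0.2760,-0.1437,-1.1723,0.5098,0.0119,0.4341,7.0195,3.3459,0.7481
58,0.1187,-1.9843,-0.3812,0.2320,-0.1206,-1.1480,0.5078,0.0124,0.4319,7.0297,3.3483,0.7562
59,0.1230,-1.9865,-0.4039,0.1902,-0.0999,-1.1238,0.5061,0.0130,0.4295,,,
# max |τ| (N·m): 18.4806
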